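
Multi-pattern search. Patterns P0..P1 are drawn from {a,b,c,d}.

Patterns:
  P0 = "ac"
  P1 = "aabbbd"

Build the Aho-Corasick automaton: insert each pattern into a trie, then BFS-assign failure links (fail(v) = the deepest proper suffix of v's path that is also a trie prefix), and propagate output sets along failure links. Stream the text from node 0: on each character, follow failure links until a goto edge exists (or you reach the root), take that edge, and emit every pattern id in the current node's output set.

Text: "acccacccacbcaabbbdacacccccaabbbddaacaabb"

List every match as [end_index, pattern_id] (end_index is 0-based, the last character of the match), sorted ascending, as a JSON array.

Build automaton:
Trie (insert patterns):
  n0 'ε': a→1
  n1 'a': a→3 c→2
  n2 'ac': ·  [P0 ends]
  n3 'aa': b→4
  n4 'aab': b→5
  n5 'aabb': b→6
  n6 'aabbb': d→7
  n7 'aabbbd': ·  [P1 ends]

BFS fail/out derivation:
  n1('a'): parent n0 fail=0; on 'a' 0 → fail=0;  out ∅∪∅=∅
  n2('ac'): parent n1 fail=0; on 'c' 0 → fail=0;  out {0}∪∅={0}
  n3('aa'): parent n1 fail=0; on 'a' 0 → fail=1;  out ∅∪∅=∅
  n4('aab'): parent n3 fail=1; on 'b' 1→0 → fail=0;  out ∅∪∅=∅
  n5('aabb'): parent n4 fail=0; on 'b' 0 → fail=0;  out ∅∪∅=∅
  n6('aabbb'): parent n5 fail=0; on 'b' 0 → fail=0;  out ∅∪∅=∅
  n7('aabbbd'): parent n6 fail=0; on 'd' 0 → fail=0;  out {1}∪∅={1}

Text stream:
[0] read 'a'  n0⇒n1
[1] read 'c'  n1⇒n2  emit P0@[0:1]
[2] read 'c'  n2⇒n0 ·f
[3] read 'c'  n0⇒n0
[4] read 'a'  n0⇒n1
[5] read 'c'  n1⇒n2  emit P0@[4:5]
[6] read 'c'  n2⇒n0 ·f
[7] read 'c'  n0⇒n0
[8] read 'a'  n0⇒n1
[9] read 'c'  n1⇒n2  emit P0@[8:9]
[10] read 'b'  n2⇒n0 ·f
[11] read 'c'  n0⇒n0
[12] read 'a'  n0⇒n1
[13] read 'a'  n1⇒n3
[14] read 'b'  n3⇒n4
[15] read 'b'  n4⇒n5
[16] read 'b'  n5⇒n6
[17] read 'd'  n6⇒n7  emit P1@[12:17]
[18] read 'a'  n7⇒n1 ·f
[19] read 'c'  n1⇒n2  emit P0@[18:19]
[20] read 'a'  n2⇒n1 ·f
[21] read 'c'  n1⇒n2  emit P0@[20:21]
[22] read 'c'  n2⇒n0 ·f
[23] read 'c'  n0⇒n0
[24] read 'c'  n0⇒n0
[25] read 'c'  n0⇒n0
[26] read 'a'  n0⇒n1
[27] read 'a'  n1⇒n3
[28] read 'b'  n3⇒n4
[29] read 'b'  n4⇒n5
[30] read 'b'  n5⇒n6
[31] read 'd'  n6⇒n7  emit P1@[26:31]
[32] read 'd'  n7⇒n0 ·f
[33] read 'a'  n0⇒n1
[34] read 'a'  n1⇒n3
[35] read 'c'  n3⇒n2 ·f  emit P0@[34:35]
[36] read 'a'  n2⇒n1 ·f
[37] read 'a'  n1⇒n3
[38] read 'b'  n3⇒n4
[39] read 'b'  n4⇒n5

Result: [[1,0],[5,0],[9,0],[17,1],[19,0],[21,0],[31,1],[35,0]]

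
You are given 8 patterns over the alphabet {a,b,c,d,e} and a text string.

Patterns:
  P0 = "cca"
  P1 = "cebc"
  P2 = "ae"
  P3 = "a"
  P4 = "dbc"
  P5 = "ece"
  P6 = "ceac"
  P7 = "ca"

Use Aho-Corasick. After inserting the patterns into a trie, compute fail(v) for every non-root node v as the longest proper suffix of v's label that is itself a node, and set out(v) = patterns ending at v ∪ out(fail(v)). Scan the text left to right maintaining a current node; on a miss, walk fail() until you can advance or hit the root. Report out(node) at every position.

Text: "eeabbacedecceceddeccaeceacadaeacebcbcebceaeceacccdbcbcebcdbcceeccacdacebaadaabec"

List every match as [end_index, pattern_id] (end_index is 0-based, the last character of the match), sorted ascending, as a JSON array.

Build:
Trie (insert patterns):
  0='ε' goto a→7 c→1 d→9 e→12
  1='c' goto a→17 c→2 e→4
  2='cc' goto a→3
  3='cca' goto ·  [P0 ends]
  4='ce' goto a→15 b→5
  5='ceb' goto c→6
  6='cebc' goto ·  [P1 ends]
  7='a' goto e→8  [P3 ends]
  8='ae' goto ·  [P2 ends]
  9='d' goto b→10
  10='db' goto c→11
  11='dbc' goto ·  [P4 ends]
  12='e' goto c→13
  13='ec' goto e→14
  14='ece' goto ·  [P5 ends]
  15='cea' goto c→16
  16='ceac' goto ·  [P6 ends]
  17='ca' goto ·  [P7 ends]

Failure links (BFS by depth):
  fail(1) 'c': from fail(0)=0 chase 'c': 0 ⇒ 0;  out=∅∪out(0)=∅
  fail(7) 'a': from fail(0)=0 chase 'a': 0 ⇒ 0;  out={3}∪out(0)={3}
  fail(9) 'd': from fail(0)=0 chase 'd': 0 ⇒ 0;  out=∅∪out(0)=∅
  fail(12) 'e': from fail(0)=0 chase 'e': 0 ⇒ 0;  out=∅∪out(0)=∅
  fail(2) 'cc': from fail(1)=0 chase 'c': 0 ⇒ 1;  out=∅∪out(1)=∅
  fail(4) 'ce': from fail(1)=0 chase 'e': 0 ⇒ 12;  out=∅∪out(12)=∅
  fail(8) 'ae': from fail(7)=0 chase 'e': 0 ⇒ 12;  out={2}∪out(12)={2}
  fail(10) 'db': from fail(9)=0 chase 'b': 0 ⇒ 0;  out=∅∪out(0)=∅
  fail(13) 'ec': from fail(12)=0 chase 'c': 0 ⇒ 1;  out=∅∪out(1)=∅
  fail(17) 'ca': from fail(1)=0 chase 'a': 0 ⇒ 7;  out={7}∪out(7)={3,7}
  fail(3) 'cca': from fail(2)=1 chase 'a': 1 ⇒ 17;  out={0}∪out(17)={0,3,7}
  fail(5) 'ceb': from fail(4)=12 chase 'b': 12→0 ⇒ 0;  out=∅∪out(0)=∅
  fail(11) 'dbc': from fail(10)=0 chase 'c': 0 ⇒ 1;  out={4}∪out(1)={4}
  fail(14) 'ece': from fail(13)=1 chase 'e': 1 ⇒ 4;  out={5}∪out(4)={5}
  fail(15) 'cea': from fail(4)=12 chase 'a': 12→0 ⇒ 7;  out=∅∪out(7)={3}
  fail(6) 'cebc': from fail(5)=0 chase 'c': 0 ⇒ 1;  out={1}∪out(1)={1}
  fail(16) 'ceac': from fail(15)=7 chase 'c': 7→0 ⇒ 1;  out={6}∪out(1)={6}

Text stream:
pos 0 'e': at 12
pos 1 'e': at 12 (fail-walked)
pos 2 'a': at 7 (fail-walked)  ** P3@[2:2]
pos 3 'b': at 0 (fail-walked)
pos 4 'b': at 0
pos 5 'a': at 7  ** P3@[5:5]
pos 6 'c': at 1 (fail-walked)
pos 7 'e': at 4
pos 8 'd': at 9 (fail-walked)
pos 9 'e': at 12 (fail-walked)
pos 10 'c': at 13
pos 11 'c': at 2 (fail-walked)
pos 12 'e': at 4 (fail-walked)
pos 13 'c': at 13 (fail-walked)
pos 14 'e': at 14  ** P5@[12:14]
pos 15 'd': at 9 (fail-walked)
pos 16 'd': at 9 (fail-walked)
pos 17 'e': at 12 (fail-walked)
pos 18 'c': at 13
pos 19 'c': at 2 (fail-walked)
pos 20 'a': at 3  ** P0@[18:20],P3@[20:20],P7@[19:20]
pos 21 'e': at 8 (fail-walked)  ** P2@[20:21]
pos 22 'c': at 13 (fail-walked)
pos 23 'e': at 14  ** P5@[21:23]
pos 24 'a': at 15 (fail-walked)  ** P3@[24:24]
pos 25 'c': at 16  ** P6@[22:25]
pos 26 'a': at 17 (fail-walked)  ** P3@[26:26],P7@[25:26]
pos 27 'd': at 9 (fail-walked)
pos 28 'a': at 7 (fail-walked)  ** P3@[28:28]
pos 29 'e': at 8  ** P2@[28:29]
pos 30 'a': at 7 (fail-walked)  ** P3@[30:30]
pos 31 'c': at 1 (fail-walked)
pos 32 'e': at 4
pos 33 'b': at 5
pos 34 'c': at 6  ** P1@[31:34]
pos 35 'b': at 0 (fail-walked)
pos 36 'c': at 1
pos 37 'e': at 4
pos 38 'b': at 5
pos 39 'c': at 6  ** P1@[36:39]
pos 40 'e': at 4 (fail-walked)
pos 41 'a': at 15  ** P3@[41:41]
pos 42 'e': at 8 (fail-walked)  ** P2@[41:42]
pos 43 'c': at 13 (fail-walked)
pos 44 'e': at 14  ** P5@[42:44]
pos 45 'a': at 15 (fail-walked)  ** P3@[45:45]
pos 46 'c': at 16  ** P6@[43:46]
pos 47 'c': at 2 (fail-walked)
pos 48 'c': at 2 (fail-walked)
pos 49 'd': at 9 (fail-walked)
pos 50 'b': at 10
pos 51 'c': at 11  ** P4@[49:51]
pos 52 'b': at 0 (fail-walked)
pos 53 'c': at 1
pos 54 'e': at 4
pos 55 'b': at 5
pos 56 'c': at 6  ** P1@[53:56]
pos 57 'd': at 9 (fail-walked)
pos 58 'b': at 10
pos 59 'c': at 11  ** P4@[57:59]
pos 60 'c': at 2 (fail-walked)
pos 61 'e': at 4 (fail-walked)
pos 62 'e': at 12 (fail-walked)
pos 63 'c': at 13
pos 64 'c': at 2 (fail-walked)
pos 65 'a': at 3  ** P0@[63:65],P3@[65:65],P7@[64:65]
pos 66 'c': at 1 (fail-walked)
pos 67 'd': at 9 (fail-walked)
pos 68 'a': at 7 (fail-walked)  ** P3@[68:68]
pos 69 'c': at 1 (fail-walked)
pos 70 'e': at 4
pos 71 'b': at 5
pos 72 'a': at 7 (fail-walked)  ** P3@[72:72]
pos 73 'a': at 7 (fail-walked)  ** P3@[73:73]
pos 74 'd': at 9 (fail-walked)
pos 75 'a': at 7 (fail-walked)  ** P3@[75:75]
pos 76 'a': at 7 (fail-walked)  ** P3@[76:76]
pos 77 'b': at 0 (fail-walked)
pos 78 'e': at 12
pos 79 'c': at 13

Matches: [[2,3],[5,3],[14,5],[20,0],[20,3],[20,7],[21,2],[23,5],[24,3],[25,6],[26,3],[26,7],[28,3],[29,2],[30,3],[34,1],[39,1],[41,3],[42,2],[44,5],[45,3],[46,6],[51,4],[56,1],[59,4],[65,0],[65,3],[65,7],[68,3],[72,3],[73,3],[75,3],[76,3]]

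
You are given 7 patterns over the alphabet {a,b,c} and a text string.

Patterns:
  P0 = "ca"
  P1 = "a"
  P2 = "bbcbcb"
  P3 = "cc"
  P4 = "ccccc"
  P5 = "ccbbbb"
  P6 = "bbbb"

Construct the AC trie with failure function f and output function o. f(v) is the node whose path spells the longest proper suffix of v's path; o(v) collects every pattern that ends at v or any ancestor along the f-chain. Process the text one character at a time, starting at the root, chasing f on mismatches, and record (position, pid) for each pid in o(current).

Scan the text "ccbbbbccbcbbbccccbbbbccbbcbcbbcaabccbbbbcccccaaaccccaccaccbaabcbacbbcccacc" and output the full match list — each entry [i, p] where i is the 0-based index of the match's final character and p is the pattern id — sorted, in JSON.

Build:
Trie nodes:
  n0 'ε': a→3 b→4 c→1
  n1 'c': a→2 c→10
  n2 'ca': ·  ←P0
  n3 'a': ·  ←P1
  n4 'b': b→5
  n5 'bb': b→18 c→6
  n6 'bbc': b→7
  n7 'bbcb': c→8
  n8 'bbcbc': b→9
  n9 'bbcbcb': ·  ←P2
  n10 'cc': b→14 c→11  ←P3
  n11 'ccc': c→12
  n12 'cccc': c→13
  n13 'ccccc': ·  ←P4
  n14 'ccb': b→15
  n15 'ccbb': b→16
  n16 'ccbbb': b→17
  n17 'ccbbbb': ·  ←P5
  n18 'bbb': b→19
  n19 'bbbb': ·  ←P6

BFS fail/out derivation:
  fail(1) 'c': from fail(0)=0 chase 'c': 0 ⇒ 0;  out=∅∪out(0)=∅
  fail(3) 'a': from fail(0)=0 chase 'a': 0 ⇒ 0;  out={1}∪out(0)={1}
  fail(4) 'b': from fail(0)=0 chase 'b': 0 ⇒ 0;  out=∅∪out(0)=∅
  fail(2) 'ca': from fail(1)=0 chase 'a': 0 ⇒ 3;  out={0}∪out(3)={0,1}
  fail(5) 'bb': from fail(4)=0 chase 'b': 0 ⇒ 4;  out=∅∪out(4)=∅
  fail(10) 'cc': from fail(1)=0 chase 'c': 0 ⇒ 1;  out={3}∪out(1)={3}
  fail(6) 'bbc': from fail(5)=4 chase 'c': 4→0 ⇒ 1;  out=∅∪out(1)=∅
  fail(11) 'ccc': from fail(10)=1 chase 'c': 1 ⇒ 10;  out=∅∪out(10)={3}
  fail(14) 'ccb': from fail(10)=1 chase 'b': 1→0 ⇒ 4;  out=∅∪out(4)=∅
  fail(18) 'bbb': from fail(5)=4 chase 'b': 4 ⇒ 5;  out=∅∪out(5)=∅
  fail(7) 'bbcb': from fail(6)=1 chase 'b': 1→0 ⇒ 4;  out=∅∪out(4)=∅
  fail(12) 'cccc': from fail(11)=10 chase 'c': 10 ⇒ 11;  out=∅∪out(11)={3}
  fail(15) 'ccbb': from fail(14)=4 chase 'b': 4 ⇒ 5;  out=∅∪out(5)=∅
  fail(19) 'bbbb': from fail(18)=5 chase 'b': 5 ⇒ 18;  out={6}∪out(18)={6}
  fail(8) 'bbcbc': from fail(7)=4 chase 'c': 4→0 ⇒ 1;  out=∅∪out(1)=∅
  fail(13) 'ccccc': from fail(12)=11 chase 'c': 11 ⇒ 12;  out={4}∪out(12)={3,4}
  fail(16) 'ccbbb': from fail(15)=5 chase 'b': 5 ⇒ 18;  out=∅∪out(18)=∅
  fail(9) 'bbcbcb': from fail(8)=1 chase 'b': 1→0 ⇒ 4;  out={2}∪out(4)={2}
  fail(17) 'ccbbbb': from fail(16)=18 chase 'b': 18 ⇒ 19;  out={5}∪out(19)={5,6}

Scan:
[0] read 'c'  n0⇒n1
[1] read 'c'  n1⇒n10  emit P3@[0:1]
[2] read 'b'  n10⇒n14
[3] read 'b'  n14⇒n15
[4] read 'b'  n15⇒n16
[5] read 'b'  n16⇒n17  emit P5@[0:5],P6@[2:5]
[6] read 'c'  n17⇒n6 (via fail)
[7] read 'c'  n6⇒n10 (via fail)  emit P3@[6:7]
[8] read 'b'  n10⇒n14
[9] read 'c'  n14⇒n1 (via fail)
[10] read 'b'  n1⇒n4 (via fail)
[11] read 'b'  n4⇒n5
[12] read 'b'  n5⇒n18
[13] read 'c'  n18⇒n6 (via fail)
[14] read 'c'  n6⇒n10 (via fail)  emit P3@[13:14]
[15] read 'c'  n10⇒n11  emit P3@[14:15]
[16] read 'c'  n11⇒n12  emit P3@[15:16]
[17] read 'b'  n12⇒n14 (via fail)
[18] read 'b'  n14⇒n15
[19] read 'b'  n15⇒n16
[20] read 'b'  n16⇒n17  emit P5@[15:20],P6@[17:20]
[21] read 'c'  n17⇒n6 (via fail)
[22] read 'c'  n6⇒n10 (via fail)  emit P3@[21:22]
[23] read 'b'  n10⇒n14
[24] read 'b'  n14⇒n15
[25] read 'c'  n15⇒n6 (via fail)
[26] read 'b'  n6⇒n7
[27] read 'c'  n7⇒n8
[28] read 'b'  n8⇒n9  emit P2@[23:28]
[29] read 'b'  n9⇒n5 (via fail)
[30] read 'c'  n5⇒n6
[31] read 'a'  n6⇒n2 (via fail)  emit P0@[30:31],P1@[31:31]
[32] read 'a'  n2⇒n3 (via fail)  emit P1@[32:32]
[33] read 'b'  n3⇒n4 (via fail)
[34] read 'c'  n4⇒n1 (via fail)
[35] read 'c'  n1⇒n10  emit P3@[34:35]
[36] read 'b'  n10⇒n14
[37] read 'b'  n14⇒n15
[38] read 'b'  n15⇒n16
[39] read 'b'  n16⇒n17  emit P5@[34:39],P6@[36:39]
[40] read 'c'  n17⇒n6 (via fail)
[41] read 'c'  n6⇒n10 (via fail)  emit P3@[40:41]
[42] read 'c'  n10⇒n11  emit P3@[41:42]
[43] read 'c'  n11⇒n12  emit P3@[42:43]
[44] read 'c'  n12⇒n13  emit P3@[43:44],P4@[40:44]
[45] read 'a'  n13⇒n2 (via fail)  emit P0@[44:45],P1@[45:45]
[46] read 'a'  n2⇒n3 (via fail)  emit P1@[46:46]
[47] read 'a'  n3⇒n3 (via fail)  emit P1@[47:47]
[48] read 'c'  n3⇒n1 (via fail)
[49] read 'c'  n1⇒n10  emit P3@[48:49]
[50] read 'c'  n10⇒n11  emit P3@[49:50]
[51] read 'c'  n11⇒n12  emit P3@[50:51]
[52] read 'a'  n12⇒n2 (via fail)  emit P0@[51:52],P1@[52:52]
[53] read 'c'  n2⇒n1 (via fail)
[54] read 'c'  n1⇒n10  emit P3@[53:54]
[55] read 'a'  n10⇒n2 (via fail)  emit P0@[54:55],P1@[55:55]
[56] read 'c'  n2⇒n1 (via fail)
[57] read 'c'  n1⇒n10  emit P3@[56:57]
[58] read 'b'  n10⇒n14
[59] read 'a'  n14⇒n3 (via fail)  emit P1@[59:59]
[60] read 'a'  n3⇒n3 (via fail)  emit P1@[60:60]
[61] read 'b'  n3⇒n4 (via fail)
[62] read 'c'  n4⇒n1 (via fail)
[63] read 'b'  n1⇒n4 (via fail)
[64] read 'a'  n4⇒n3 (via fail)  emit P1@[64:64]
[65] read 'c'  n3⇒n1 (via fail)
[66] read 'b'  n1⇒n4 (via fail)
[67] read 'b'  n4⇒n5
[68] read 'c'  n5⇒n6
[69] read 'c'  n6⇒n10 (via fail)  emit P3@[68:69]
[70] read 'c'  n10⇒n11  emit P3@[69:70]
[71] read 'a'  n11⇒n2 (via fail)  emit P0@[70:71],P1@[71:71]
[72] read 'c'  n2⇒n1 (via fail)
[73] read 'c'  n1⇒n10  emit P3@[72:73]

Result: [[1,3],[5,5],[5,6],[7,3],[14,3],[15,3],[16,3],[20,5],[20,6],[22,3],[28,2],[31,0],[31,1],[32,1],[35,3],[39,5],[39,6],[41,3],[42,3],[43,3],[44,3],[44,4],[45,0],[45,1],[46,1],[47,1],[49,3],[50,3],[51,3],[52,0],[52,1],[54,3],[55,0],[55,1],[57,3],[59,1],[60,1],[64,1],[69,3],[70,3],[71,0],[71,1],[73,3]]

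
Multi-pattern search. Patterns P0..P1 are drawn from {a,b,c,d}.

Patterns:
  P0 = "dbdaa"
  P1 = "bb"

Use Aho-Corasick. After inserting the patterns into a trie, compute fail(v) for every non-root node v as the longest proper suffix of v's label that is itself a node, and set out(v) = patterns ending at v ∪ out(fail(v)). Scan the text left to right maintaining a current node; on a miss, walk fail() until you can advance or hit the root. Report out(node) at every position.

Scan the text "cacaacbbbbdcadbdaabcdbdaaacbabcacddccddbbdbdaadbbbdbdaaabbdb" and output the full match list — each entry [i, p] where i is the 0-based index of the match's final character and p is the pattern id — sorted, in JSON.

Build:
Trie nodes:
  n0 'ε': b→6 d→1
  n1 'd': b→2
  n2 'db': d→3
  n3 'dbd': a→4
  n4 'dbda': a→5
  n5 'dbdaa': ·  ←P0
  n6 'b': b→7
  n7 'bb': ·  ←P1

BFS fail/out derivation:
  fail(1) 'd': from fail(0)=0 chase 'd': 0 ⇒ 0;  out=∅∪out(0)=∅
  fail(6) 'b': from fail(0)=0 chase 'b': 0 ⇒ 0;  out=∅∪out(0)=∅
  fail(2) 'db': from fail(1)=0 chase 'b': 0 ⇒ 6;  out=∅∪out(6)=∅
  fail(7) 'bb': from fail(6)=0 chase 'b': 0 ⇒ 6;  out={1}∪out(6)={1}
  fail(3) 'dbd': from fail(2)=6 chase 'd': 6→0 ⇒ 1;  out=∅∪out(1)=∅
  fail(4) 'dbda': from fail(3)=1 chase 'a': 1→0 ⇒ 0;  out=∅∪out(0)=∅
  fail(5) 'dbdaa': from fail(4)=0 chase 'a': 0 ⇒ 0;  out={0}∪out(0)={0}

Text stream:
[0] read 'c'  n0⇒n0
[1] read 'a'  n0⇒n0
[2] read 'c'  n0⇒n0
[3] read 'a'  n0⇒n0
[4] read 'a'  n0⇒n0
[5] read 'c'  n0⇒n0
[6] read 'b'  n0⇒n6
[7] read 'b'  n6⇒n7  → match P1@[6:7]
[8] read 'b'  n7⇒n7 ·f  → match P1@[7:8]
[9] read 'b'  n7⇒n7 ·f  → match P1@[8:9]
[10] read 'd'  n7⇒n1 ·f
[11] read 'c'  n1⇒n0 ·f
[12] read 'a'  n0⇒n0
[13] read 'd'  n0⇒n1
[14] read 'b'  n1⇒n2
[15] read 'd'  n2⇒n3
[16] read 'a'  n3⇒n4
[17] read 'a'  n4⇒n5  → match P0@[13:17]
[18] read 'b'  n5⇒n6 ·f
[19] read 'c'  n6⇒n0 ·f
[20] read 'd'  n0⇒n1
[21] read 'b'  n1⇒n2
[22] read 'd'  n2⇒n3
[23] read 'a'  n3⇒n4
[24] read 'a'  n4⇒n5  → match P0@[20:24]
[25] read 'a'  n5⇒n0 ·f
[26] read 'c'  n0⇒n0
[27] read 'b'  n0⇒n6
[28] read 'a'  n6⇒n0 ·f
[29] read 'b'  n0⇒n6
[30] read 'c'  n6⇒n0 ·f
[31] read 'a'  n0⇒n0
[32] read 'c'  n0⇒n0
[33] read 'd'  n0⇒n1
[34] read 'd'  n1⇒n1 ·f
[35] read 'c'  n1⇒n0 ·f
[36] read 'c'  n0⇒n0
[37] read 'd'  n0⇒n1
[38] read 'd'  n1⇒n1 ·f
[39] read 'b'  n1⇒n2
[40] read 'b'  n2⇒n7 ·f  → match P1@[39:40]
[41] read 'd'  n7⇒n1 ·f
[42] read 'b'  n1⇒n2
[43] read 'd'  n2⇒n3
[44] read 'a'  n3⇒n4
[45] read 'a'  n4⇒n5  → match P0@[41:45]
[46] read 'd'  n5⇒n1 ·f
[47] read 'b'  n1⇒n2
[48] read 'b'  n2⇒n7 ·f  → match P1@[47:48]
[49] read 'b'  n7⇒n7 ·f  → match P1@[48:49]
[50] read 'd'  n7⇒n1 ·f
[51] read 'b'  n1⇒n2
[52] read 'd'  n2⇒n3
[53] read 'a'  n3⇒n4
[54] read 'a'  n4⇒n5  → match P0@[50:54]
[55] read 'a'  n5⇒n0 ·f
[56] read 'b'  n0⇒n6
[57] read 'b'  n6⇒n7  → match P1@[56:57]
[58] read 'd'  n7⇒n1 ·f
[59] read 'b'  n1⇒n2

Result: [[7,1],[8,1],[9,1],[17,0],[24,0],[40,1],[45,0],[48,1],[49,1],[54,0],[57,1]]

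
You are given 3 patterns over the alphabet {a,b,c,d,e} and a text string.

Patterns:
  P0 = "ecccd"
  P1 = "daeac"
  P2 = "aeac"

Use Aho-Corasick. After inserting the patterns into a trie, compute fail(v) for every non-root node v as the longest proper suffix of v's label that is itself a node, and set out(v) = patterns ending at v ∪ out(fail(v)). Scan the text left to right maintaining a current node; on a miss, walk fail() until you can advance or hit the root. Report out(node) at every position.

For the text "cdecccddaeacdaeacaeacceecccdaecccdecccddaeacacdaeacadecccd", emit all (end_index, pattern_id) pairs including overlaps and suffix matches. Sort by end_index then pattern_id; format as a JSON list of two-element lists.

Build:
Trie nodes:
  0='ε' goto a→11 d→6 e→1
  1='e' goto c→2
  2='ec' goto c→3
  3='ecc' goto c→4
  4='eccc' goto d→5
  5='ecccd' goto ·  [P0 ends]
  6='d' goto a→7
  7='da' goto e→8
  8='dae' goto a→9
  9='daea' goto c→10
  10='daeac' goto ·  [P1 ends]
  11='a' goto e→12
  12='ae' goto a→13
  13='aea' goto c→14
  14='aeac' goto ·  [P2 ends]

BFS fail/out derivation:
  n1('e'): parent n0 fail=0; on 'e' 0 → fail=0;  out ∅∪∅=∅
  n6('d'): parent n0 fail=0; on 'd' 0 → fail=0;  out ∅∪∅=∅
  n11('a'): parent n0 fail=0; on 'a' 0 → fail=0;  out ∅∪∅=∅
  n2('ec'): parent n1 fail=0; on 'c' 0 → fail=0;  out ∅∪∅=∅
  n7('da'): parent n6 fail=0; on 'a' 0 → fail=11;  out ∅∪∅=∅
  n12('ae'): parent n11 fail=0; on 'e' 0 → fail=1;  out ∅∪∅=∅
  n3('ecc'): parent n2 fail=0; on 'c' 0 → fail=0;  out ∅∪∅=∅
  n8('dae'): parent n7 fail=11; on 'e' 11 → fail=12;  out ∅∪∅=∅
  n13('aea'): parent n12 fail=1; on 'a' 1→0 → fail=11;  out ∅∪∅=∅
  n4('eccc'): parent n3 fail=0; on 'c' 0 → fail=0;  out ∅∪∅=∅
  n9('daea'): parent n8 fail=12; on 'a' 12 → fail=13;  out ∅∪∅=∅
  n14('aeac'): parent n13 fail=11; on 'c' 11→0 → fail=0;  out {2}∪∅={2}
  n5('ecccd'): parent n4 fail=0; on 'd' 0 → fail=6;  out {0}∪∅={0}
  n10('daeac'): parent n9 fail=13; on 'c' 13 → fail=14;  out {1}∪{2}={1,2}

Text stream:
i=0 'c': node 0→0
i=1 'd': node 0→6
i=2 'e': node 6→1 (fail-walked)
i=3 'c': node 1→2
i=4 'c': node 2→3
i=5 'c': node 3→4
i=6 'd': node 4→5  → match P0@[2:6]
i=7 'd': node 5→6 (fail-walked)
i=8 'a': node 6→7
i=9 'e': node 7→8
i=10 'a': node 8→9
i=11 'c': node 9→10  → match P1@[7:11],P2@[8:11]
i=12 'd': node 10→6 (fail-walked)
i=13 'a': node 6→7
i=14 'e': node 7→8
i=15 'a': node 8→9
i=16 'c': node 9→10  → match P1@[12:16],P2@[13:16]
i=17 'a': node 10→11 (fail-walked)
i=18 'e': node 11→12
i=19 'a': node 12→13
i=20 'c': node 13→14  → match P2@[17:20]
i=21 'c': node 14→0 (fail-walked)
i=22 'e': node 0→1
i=23 'e': node 1→1 (fail-walked)
i=24 'c': node 1→2
i=25 'c': node 2→3
i=26 'c': node 3→4
i=27 'd': node 4→5  → match P0@[23:27]
i=28 'a': node 5→7 (fail-walked)
i=29 'e': node 7→8
i=30 'c': node 8→2 (fail-walked)
i=31 'c': node 2→3
i=32 'c': node 3→4
i=33 'd': node 4→5  → match P0@[29:33]
i=34 'e': node 5→1 (fail-walked)
i=35 'c': node 1→2
i=36 'c': node 2→3
i=37 'c': node 3→4
i=38 'd': node 4→5  → match P0@[34:38]
i=39 'd': node 5→6 (fail-walked)
i=40 'a': node 6→7
i=41 'e': node 7→8
i=42 'a': node 8→9
i=43 'c': node 9→10  → match P1@[39:43],P2@[40:43]
i=44 'a': node 10→11 (fail-walked)
i=45 'c': node 11→0 (fail-walked)
i=46 'd': node 0→6
i=47 'a': node 6→7
i=48 'e': node 7→8
i=49 'a': node 8→9
i=50 'c': node 9→10  → match P1@[46:50],P2@[47:50]
i=51 'a': node 10→11 (fail-walked)
i=52 'd': node 11→6 (fail-walked)
i=53 'e': node 6→1 (fail-walked)
i=54 'c': node 1→2
i=55 'c': node 2→3
i=56 'c': node 3→4
i=57 'd': node 4→5  → match P0@[53:57]

All matches (sorted): [[6,0],[11,1],[11,2],[16,1],[16,2],[20,2],[27,0],[33,0],[38,0],[43,1],[43,2],[50,1],[50,2],[57,0]]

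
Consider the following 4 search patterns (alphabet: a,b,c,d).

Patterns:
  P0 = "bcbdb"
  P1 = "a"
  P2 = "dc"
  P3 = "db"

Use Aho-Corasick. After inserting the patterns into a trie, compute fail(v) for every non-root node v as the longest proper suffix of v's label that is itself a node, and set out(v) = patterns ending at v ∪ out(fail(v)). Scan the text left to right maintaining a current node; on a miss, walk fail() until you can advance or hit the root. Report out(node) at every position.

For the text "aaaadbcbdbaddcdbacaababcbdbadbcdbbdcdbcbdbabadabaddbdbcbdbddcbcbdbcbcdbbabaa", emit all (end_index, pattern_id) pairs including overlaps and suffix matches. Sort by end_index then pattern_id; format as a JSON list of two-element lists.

Build:
Trie nodes:
  0='ε' goto a→6 b→1 d→7
  1='b' goto c→2
  2='bc' goto b→3
  3='bcb' goto d→4
  4='bcbd' goto b→5
  5='bcbdb' goto ·  [P0 ends]
  6='a' goto ·  [P1 ends]
  7='d' goto b→9 c→8
  8='dc' goto ·  [P2 ends]
  9='db' goto ·  [P3 ends]

Failure links (BFS by depth):
  n1('b'): parent n0 fail=0; on 'b' 0 → fail=0;  out ∅∪∅=∅
  n6('a'): parent n0 fail=0; on 'a' 0 → fail=0;  out {1}∪∅={1}
  n7('d'): parent n0 fail=0; on 'd' 0 → fail=0;  out ∅∪∅=∅
  n2('bc'): parent n1 fail=0; on 'c' 0 → fail=0;  out ∅∪∅=∅
  n8('dc'): parent n7 fail=0; on 'c' 0 → fail=0;  out {2}∪∅={2}
  n9('db'): parent n7 fail=0; on 'b' 0 → fail=1;  out {3}∪∅={3}
  n3('bcb'): parent n2 fail=0; on 'b' 0 → fail=1;  out ∅∪∅=∅
  n4('bcbd'): parent n3 fail=1; on 'd' 1→0 → fail=7;  out ∅∪∅=∅
  n5('bcbdb'): parent n4 fail=7; on 'b' 7 → fail=9;  out {0}∪{3}={0,3}

Scan:
pos 0 'a': at 6  ** P1@[0:0]
pos 1 'a': at 6 (fail-walked)  ** P1@[1:1]
pos 2 'a': at 6 (fail-walked)  ** P1@[2:2]
pos 3 'a': at 6 (fail-walked)  ** P1@[3:3]
pos 4 'd': at 7 (fail-walked)
pos 5 'b': at 9  ** P3@[4:5]
pos 6 'c': at 2 (fail-walked)
pos 7 'b': at 3
pos 8 'd': at 4
pos 9 'b': at 5  ** P0@[5:9],P3@[8:9]
pos 10 'a': at 6 (fail-walked)  ** P1@[10:10]
pos 11 'd': at 7 (fail-walked)
pos 12 'd': at 7 (fail-walked)
pos 13 'c': at 8  ** P2@[12:13]
pos 14 'd': at 7 (fail-walked)
pos 15 'b': at 9  ** P3@[14:15]
pos 16 'a': at 6 (fail-walked)  ** P1@[16:16]
pos 17 'c': at 0 (fail-walked)
pos 18 'a': at 6  ** P1@[18:18]
pos 19 'a': at 6 (fail-walked)  ** P1@[19:19]
pos 20 'b': at 1 (fail-walked)
pos 21 'a': at 6 (fail-walked)  ** P1@[21:21]
pos 22 'b': at 1 (fail-walked)
pos 23 'c': at 2
pos 24 'b': at 3
pos 25 'd': at 4
pos 26 'b': at 5  ** P0@[22:26],P3@[25:26]
pos 27 'a': at 6 (fail-walked)  ** P1@[27:27]
pos 28 'd': at 7 (fail-walked)
pos 29 'b': at 9  ** P3@[28:29]
pos 30 'c': at 2 (fail-walked)
pos 31 'd': at 7 (fail-walked)
pos 32 'b': at 9  ** P3@[31:32]
pos 33 'b': at 1 (fail-walked)
pos 34 'd': at 7 (fail-walked)
pos 35 'c': at 8  ** P2@[34:35]
pos 36 'd': at 7 (fail-walked)
pos 37 'b': at 9  ** P3@[36:37]
pos 38 'c': at 2 (fail-walked)
pos 39 'b': at 3
pos 40 'd': at 4
pos 41 'b': at 5  ** P0@[37:41],P3@[40:41]
pos 42 'a': at 6 (fail-walked)  ** P1@[42:42]
pos 43 'b': at 1 (fail-walked)
pos 44 'a': at 6 (fail-walked)  ** P1@[44:44]
pos 45 'd': at 7 (fail-walked)
pos 46 'a': at 6 (fail-walked)  ** P1@[46:46]
pos 47 'b': at 1 (fail-walked)
pos 48 'a': at 6 (fail-walked)  ** P1@[48:48]
pos 49 'd': at 7 (fail-walked)
pos 50 'd': at 7 (fail-walked)
pos 51 'b': at 9  ** P3@[50:51]
pos 52 'd': at 7 (fail-walked)
pos 53 'b': at 9  ** P3@[52:53]
pos 54 'c': at 2 (fail-walked)
pos 55 'b': at 3
pos 56 'd': at 4
pos 57 'b': at 5  ** P0@[53:57],P3@[56:57]
pos 58 'd': at 7 (fail-walked)
pos 59 'd': at 7 (fail-walked)
pos 60 'c': at 8  ** P2@[59:60]
pos 61 'b': at 1 (fail-walked)
pos 62 'c': at 2
pos 63 'b': at 3
pos 64 'd': at 4
pos 65 'b': at 5  ** P0@[61:65],P3@[64:65]
pos 66 'c': at 2 (fail-walked)
pos 67 'b': at 3
pos 68 'c': at 2 (fail-walked)
pos 69 'd': at 7 (fail-walked)
pos 70 'b': at 9  ** P3@[69:70]
pos 71 'b': at 1 (fail-walked)
pos 72 'a': at 6 (fail-walked)  ** P1@[72:72]
pos 73 'b': at 1 (fail-walked)
pos 74 'a': at 6 (fail-walked)  ** P1@[74:74]
pos 75 'a': at 6 (fail-walked)  ** P1@[75:75]

Result: [[0,1],[1,1],[2,1],[3,1],[5,3],[9,0],[9,3],[10,1],[13,2],[15,3],[16,1],[18,1],[19,1],[21,1],[26,0],[26,3],[27,1],[29,3],[32,3],[35,2],[37,3],[41,0],[41,3],[42,1],[44,1],[46,1],[48,1],[51,3],[53,3],[57,0],[57,3],[60,2],[65,0],[65,3],[70,3],[72,1],[74,1],[75,1]]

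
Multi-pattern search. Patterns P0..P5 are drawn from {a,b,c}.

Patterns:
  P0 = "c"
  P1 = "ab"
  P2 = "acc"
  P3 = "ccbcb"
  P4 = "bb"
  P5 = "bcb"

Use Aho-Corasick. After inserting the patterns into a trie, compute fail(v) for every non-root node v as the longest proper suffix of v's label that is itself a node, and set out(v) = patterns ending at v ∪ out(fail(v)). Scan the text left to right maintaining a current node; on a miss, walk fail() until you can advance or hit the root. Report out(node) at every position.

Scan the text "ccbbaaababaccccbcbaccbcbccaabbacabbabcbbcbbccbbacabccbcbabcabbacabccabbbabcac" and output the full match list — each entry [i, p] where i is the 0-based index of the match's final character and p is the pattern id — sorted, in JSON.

Construct AC machine:
Trie (insert patterns):
  n0 'ε': a→2 b→10 c→1
  n1 'c': c→6  [P0 ends]
  n2 'a': b→3 c→4
  n3 'ab': ·  [P1 ends]
  n4 'ac': c→5
  n5 'acc': ·  [P2 ends]
  n6 'cc': b→7
  n7 'ccb': c→8
  n8 'ccbc': b→9
  n9 'ccbcb': ·  [P3 ends]
  n10 'b': b→11 c→12
  n11 'bb': ·  [P4 ends]
  n12 'bc': b→13
  n13 'bcb': ·  [P5 ends]

Failure links (BFS by depth):
  fail(1) 'c': from fail(0)=0 chase 'c': 0 ⇒ 0;  out={0}∪out(0)={0}
  fail(2) 'a': from fail(0)=0 chase 'a': 0 ⇒ 0;  out=∅∪out(0)=∅
  fail(10) 'b': from fail(0)=0 chase 'b': 0 ⇒ 0;  out=∅∪out(0)=∅
  fail(3) 'ab': from fail(2)=0 chase 'b': 0 ⇒ 10;  out={1}∪out(10)={1}
  fail(4) 'ac': from fail(2)=0 chase 'c': 0 ⇒ 1;  out=∅∪out(1)={0}
  fail(6) 'cc': from fail(1)=0 chase 'c': 0 ⇒ 1;  out=∅∪out(1)={0}
  fail(11) 'bb': from fail(10)=0 chase 'b': 0 ⇒ 10;  out={4}∪out(10)={4}
  fail(12) 'bc': from fail(10)=0 chase 'c': 0 ⇒ 1;  out=∅∪out(1)={0}
  fail(5) 'acc': from fail(4)=1 chase 'c': 1 ⇒ 6;  out={2}∪out(6)={0,2}
  fail(7) 'ccb': from fail(6)=1 chase 'b': 1→0 ⇒ 10;  out=∅∪out(10)=∅
  fail(13) 'bcb': from fail(12)=1 chase 'b': 1→0 ⇒ 10;  out={5}∪out(10)={5}
  fail(8) 'ccbc': from fail(7)=10 chase 'c': 10 ⇒ 12;  out=∅∪out(12)={0}
  fail(9) 'ccbcb': from fail(8)=12 chase 'b': 12 ⇒ 13;  out={3}∪out(13)={3,5}

Text stream:
i=0 'c': node 0→1  emit P0@[0:0]
i=1 'c': node 1→6  emit P0@[1:1]
i=2 'b': node 6→7
i=3 'b': node 7→11 (fail-walked)  emit P4@[2:3]
i=4 'a': node 11→2 (fail-walked)
i=5 'a': node 2→2 (fail-walked)
i=6 'a': node 2→2 (fail-walked)
i=7 'b': node 2→3  emit P1@[6:7]
i=8 'a': node 3→2 (fail-walked)
i=9 'b': node 2→3  emit P1@[8:9]
i=10 'a': node 3→2 (fail-walked)
i=11 'c': node 2→4  emit P0@[11:11]
i=12 'c': node 4→5  emit P0@[12:12],P2@[10:12]
i=13 'c': node 5→6 (fail-walked)  emit P0@[13:13]
i=14 'c': node 6→6 (fail-walked)  emit P0@[14:14]
i=15 'b': node 6→7
i=16 'c': node 7→8  emit P0@[16:16]
i=17 'b': node 8→9  emit P3@[13:17],P5@[15:17]
i=18 'a': node 9→2 (fail-walked)
i=19 'c': node 2→4  emit P0@[19:19]
i=20 'c': node 4→5  emit P0@[20:20],P2@[18:20]
i=21 'b': node 5→7 (fail-walked)
i=22 'c': node 7→8  emit P0@[22:22]
i=23 'b': node 8→9  emit P3@[19:23],P5@[21:23]
i=24 'c': node 9→12 (fail-walked)  emit P0@[24:24]
i=25 'c': node 12→6 (fail-walked)  emit P0@[25:25]
i=26 'a': node 6→2 (fail-walked)
i=27 'a': node 2→2 (fail-walked)
i=28 'b': node 2→3  emit P1@[27:28]
i=29 'b': node 3→11 (fail-walked)  emit P4@[28:29]
i=30 'a': node 11→2 (fail-walked)
i=31 'c': node 2→4  emit P0@[31:31]
i=32 'a': node 4→2 (fail-walked)
i=33 'b': node 2→3  emit P1@[32:33]
i=34 'b': node 3→11 (fail-walked)  emit P4@[33:34]
i=35 'a': node 11→2 (fail-walked)
i=36 'b': node 2→3  emit P1@[35:36]
i=37 'c': node 3→12 (fail-walked)  emit P0@[37:37]
i=38 'b': node 12→13  emit P5@[36:38]
i=39 'b': node 13→11 (fail-walked)  emit P4@[38:39]
i=40 'c': node 11→12 (fail-walked)  emit P0@[40:40]
i=41 'b': node 12→13  emit P5@[39:41]
i=42 'b': node 13→11 (fail-walked)  emit P4@[41:42]
i=43 'c': node 11→12 (fail-walked)  emit P0@[43:43]
i=44 'c': node 12→6 (fail-walked)  emit P0@[44:44]
i=45 'b': node 6→7
i=46 'b': node 7→11 (fail-walked)  emit P4@[45:46]
i=47 'a': node 11→2 (fail-walked)
i=48 'c': node 2→4  emit P0@[48:48]
i=49 'a': node 4→2 (fail-walked)
i=50 'b': node 2→3  emit P1@[49:50]
i=51 'c': node 3→12 (fail-walked)  emit P0@[51:51]
i=52 'c': node 12→6 (fail-walked)  emit P0@[52:52]
i=53 'b': node 6→7
i=54 'c': node 7→8  emit P0@[54:54]
i=55 'b': node 8→9  emit P3@[51:55],P5@[53:55]
i=56 'a': node 9→2 (fail-walked)
i=57 'b': node 2→3  emit P1@[56:57]
i=58 'c': node 3→12 (fail-walked)  emit P0@[58:58]
i=59 'a': node 12→2 (fail-walked)
i=60 'b': node 2→3  emit P1@[59:60]
i=61 'b': node 3→11 (fail-walked)  emit P4@[60:61]
i=62 'a': node 11→2 (fail-walked)
i=63 'c': node 2→4  emit P0@[63:63]
i=64 'a': node 4→2 (fail-walked)
i=65 'b': node 2→3  emit P1@[64:65]
i=66 'c': node 3→12 (fail-walked)  emit P0@[66:66]
i=67 'c': node 12→6 (fail-walked)  emit P0@[67:67]
i=68 'a': node 6→2 (fail-walked)
i=69 'b': node 2→3  emit P1@[68:69]
i=70 'b': node 3→11 (fail-walked)  emit P4@[69:70]
i=71 'b': node 11→11 (fail-walked)  emit P4@[70:71]
i=72 'a': node 11→2 (fail-walked)
i=73 'b': node 2→3  emit P1@[72:73]
i=74 'c': node 3→12 (fail-walked)  emit P0@[74:74]
i=75 'a': node 12→2 (fail-walked)
i=76 'c': node 2→4  emit P0@[76:76]

Matches: [[0,0],[1,0],[3,4],[7,1],[9,1],[11,0],[12,0],[12,2],[13,0],[14,0],[16,0],[17,3],[17,5],[19,0],[20,0],[20,2],[22,0],[23,3],[23,5],[24,0],[25,0],[28,1],[29,4],[31,0],[33,1],[34,4],[36,1],[37,0],[38,5],[39,4],[40,0],[41,5],[42,4],[43,0],[44,0],[46,4],[48,0],[50,1],[51,0],[52,0],[54,0],[55,3],[55,5],[57,1],[58,0],[60,1],[61,4],[63,0],[65,1],[66,0],[67,0],[69,1],[70,4],[71,4],[73,1],[74,0],[76,0]]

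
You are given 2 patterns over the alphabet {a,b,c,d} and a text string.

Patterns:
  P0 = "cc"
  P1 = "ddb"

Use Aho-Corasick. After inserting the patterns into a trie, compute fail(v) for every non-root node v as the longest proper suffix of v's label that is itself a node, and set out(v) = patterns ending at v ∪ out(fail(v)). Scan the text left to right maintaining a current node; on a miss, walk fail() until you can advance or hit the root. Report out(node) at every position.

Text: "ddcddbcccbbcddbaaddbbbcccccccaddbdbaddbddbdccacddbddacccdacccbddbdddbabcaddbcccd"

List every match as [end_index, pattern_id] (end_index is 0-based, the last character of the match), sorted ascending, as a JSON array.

Construct AC machine:
Trie (insert patterns):
  0='ε' goto c→1 d→3
  1='c' goto c→2
  2='cc' goto ·  ←P0
  3='d' goto d→4
  4='dd' goto b→5
  5='ddb' goto ·  ←P1

BFS fail/out derivation:
  n1('c'): parent n0 fail=0; on 'c' 0 → fail=0;  out ∅∪∅=∅
  n3('d'): parent n0 fail=0; on 'd' 0 → fail=0;  out ∅∪∅=∅
  n2('cc'): parent n1 fail=0; on 'c' 0 → fail=1;  out {0}∪∅={0}
  n4('dd'): parent n3 fail=0; on 'd' 0 → fail=3;  out ∅∪∅=∅
  n5('ddb'): parent n4 fail=3; on 'b' 3→0 → fail=0;  out {1}∪∅={1}

Scan:
i=0 'd': node 0→3
i=1 'd': node 3→4
i=2 'c': node 4→1 (via fail)
i=3 'd': node 1→3 (via fail)
i=4 'd': node 3→4
i=5 'b': node 4→5  → match P1@[3:5]
i=6 'c': node 5→1 (via fail)
i=7 'c': node 1→2  → match P0@[6:7]
i=8 'c': node 2→2 (via fail)  → match P0@[7:8]
i=9 'b': node 2→0 (via fail)
i=10 'b': node 0→0
i=11 'c': node 0→1
i=12 'd': node 1→3 (via fail)
i=13 'd': node 3→4
i=14 'b': node 4→5  → match P1@[12:14]
i=15 'a': node 5→0 (via fail)
i=16 'a': node 0→0
i=17 'd': node 0→3
i=18 'd': node 3→4
i=19 'b': node 4→5  → match P1@[17:19]
i=20 'b': node 5→0 (via fail)
i=21 'b': node 0→0
i=22 'c': node 0→1
i=23 'c': node 1→2  → match P0@[22:23]
i=24 'c': node 2→2 (via fail)  → match P0@[23:24]
i=25 'c': node 2→2 (via fail)  → match P0@[24:25]
i=26 'c': node 2→2 (via fail)  → match P0@[25:26]
i=27 'c': node 2→2 (via fail)  → match P0@[26:27]
i=28 'c': node 2→2 (via fail)  → match P0@[27:28]
i=29 'a': node 2→0 (via fail)
i=30 'd': node 0→3
i=31 'd': node 3→4
i=32 'b': node 4→5  → match P1@[30:32]
i=33 'd': node 5→3 (via fail)
i=34 'b': node 3→0 (via fail)
i=35 'a': node 0→0
i=36 'd': node 0→3
i=37 'd': node 3→4
i=38 'b': node 4→5  → match P1@[36:38]
i=39 'd': node 5→3 (via fail)
i=40 'd': node 3→4
i=41 'b': node 4→5  → match P1@[39:41]
i=42 'd': node 5→3 (via fail)
i=43 'c': node 3→1 (via fail)
i=44 'c': node 1→2  → match P0@[43:44]
i=45 'a': node 2→0 (via fail)
i=46 'c': node 0→1
i=47 'd': node 1→3 (via fail)
i=48 'd': node 3→4
i=49 'b': node 4→5  → match P1@[47:49]
i=50 'd': node 5→3 (via fail)
i=51 'd': node 3→4
i=52 'a': node 4→0 (via fail)
i=53 'c': node 0→1
i=54 'c': node 1→2  → match P0@[53:54]
i=55 'c': node 2→2 (via fail)  → match P0@[54:55]
i=56 'd': node 2→3 (via fail)
i=57 'a': node 3→0 (via fail)
i=58 'c': node 0→1
i=59 'c': node 1→2  → match P0@[58:59]
i=60 'c': node 2→2 (via fail)  → match P0@[59:60]
i=61 'b': node 2→0 (via fail)
i=62 'd': node 0→3
i=63 'd': node 3→4
i=64 'b': node 4→5  → match P1@[62:64]
i=65 'd': node 5→3 (via fail)
i=66 'd': node 3→4
i=67 'd': node 4→4 (via fail)
i=68 'b': node 4→5  → match P1@[66:68]
i=69 'a': node 5→0 (via fail)
i=70 'b': node 0→0
i=71 'c': node 0→1
i=72 'a': node 1→0 (via fail)
i=73 'd': node 0→3
i=74 'd': node 3→4
i=75 'b': node 4→5  → match P1@[73:75]
i=76 'c': node 5→1 (via fail)
i=77 'c': node 1→2  → match P0@[76:77]
i=78 'c': node 2→2 (via fail)  → match P0@[77:78]
i=79 'd': node 2→3 (via fail)

Matches: [[5,1],[7,0],[8,0],[14,1],[19,1],[23,0],[24,0],[25,0],[26,0],[27,0],[28,0],[32,1],[38,1],[41,1],[44,0],[49,1],[54,0],[55,0],[59,0],[60,0],[64,1],[68,1],[75,1],[77,0],[78,0]]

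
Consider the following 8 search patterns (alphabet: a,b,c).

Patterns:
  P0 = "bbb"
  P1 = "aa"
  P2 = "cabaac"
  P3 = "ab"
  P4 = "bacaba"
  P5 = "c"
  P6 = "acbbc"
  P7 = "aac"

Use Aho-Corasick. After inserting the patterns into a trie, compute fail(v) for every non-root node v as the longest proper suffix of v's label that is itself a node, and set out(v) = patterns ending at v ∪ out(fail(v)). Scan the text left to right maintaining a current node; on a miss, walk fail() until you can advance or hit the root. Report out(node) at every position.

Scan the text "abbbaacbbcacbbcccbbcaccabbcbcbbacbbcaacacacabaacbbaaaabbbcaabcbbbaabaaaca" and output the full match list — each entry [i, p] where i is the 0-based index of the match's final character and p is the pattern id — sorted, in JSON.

Build:
Trie (insert patterns):
  n0 'ε': a→4 b→1 c→6
  n1 'b': a→13 b→2
  n2 'bb': b→3
  n3 'bbb': ·  ←P0
  n4 'a': a→5 b→12 c→18
  n5 'aa': c→22  ←P1
  n6 'c': a→7  ←P5
  n7 'ca': b→8
  n8 'cab': a→9
  n9 'caba': a→10
  n10 'cabaa': c→11
  n11 'cabaac': ·  ←P2
  n12 'ab': ·  ←P3
  n13 'ba': c→14
  n14 'bac': a→15
  n15 'baca': b→16
  n16 'bacab': a→17
  n17 'bacaba': ·  ←P4
  n18 'ac': b→19
  n19 'acb': b→20
  n20 'acbb': c→21
  n21 'acbbc': ·  ←P6
  n22 'aac': ·  ←P7

BFS fail/out derivation:
  n1('b'): parent n0 fail=0; on 'b' 0 → fail=0;  out ∅∪∅=∅
  n4('a'): parent n0 fail=0; on 'a' 0 → fail=0;  out ∅∪∅=∅
  n6('c'): parent n0 fail=0; on 'c' 0 → fail=0;  out {5}∪∅={5}
  n2('bb'): parent n1 fail=0; on 'b' 0 → fail=1;  out ∅∪∅=∅
  n5('aa'): parent n4 fail=0; on 'a' 0 → fail=4;  out {1}∪∅={1}
  n7('ca'): parent n6 fail=0; on 'a' 0 → fail=4;  out ∅∪∅=∅
  n12('ab'): parent n4 fail=0; on 'b' 0 → fail=1;  out {3}∪∅={3}
  n13('ba'): parent n1 fail=0; on 'a' 0 → fail=4;  out ∅∪∅=∅
  n18('ac'): parent n4 fail=0; on 'c' 0 → fail=6;  out ∅∪{5}={5}
  n3('bbb'): parent n2 fail=1; on 'b' 1 → fail=2;  out {0}∪∅={0}
  n8('cab'): parent n7 fail=4; on 'b' 4 → fail=12;  out ∅∪{3}={3}
  n14('bac'): parent n13 fail=4; on 'c' 4 → fail=18;  out ∅∪{5}={5}
  n19('acb'): parent n18 fail=6; on 'b' 6→0 → fail=1;  out ∅∪∅=∅
  n22('aac'): parent n5 fail=4; on 'c' 4 → fail=18;  out {7}∪{5}={5,7}
  n9('caba'): parent n8 fail=12; on 'a' 12→1 → fail=13;  out ∅∪∅=∅
  n15('baca'): parent n14 fail=18; on 'a' 18→6 → fail=7;  out ∅∪∅=∅
  n20('acbb'): parent n19 fail=1; on 'b' 1 → fail=2;  out ∅∪∅=∅
  n10('cabaa'): parent n9 fail=13; on 'a' 13→4 → fail=5;  out ∅∪{1}={1}
  n16('bacab'): parent n15 fail=7; on 'b' 7 → fail=8;  out ∅∪{3}={3}
  n21('acbbc'): parent n20 fail=2; on 'c' 2→1→0 → fail=6;  out {6}∪{5}={5,6}
  n11('cabaac'): parent n10 fail=5; on 'c' 5 → fail=22;  out {2}∪{5,7}={2,5,7}
  n17('bacaba'): parent n16 fail=8; on 'a' 8 → fail=9;  out {4}∪∅={4}

Scan:
i=0 'a': node 0→4
i=1 'b': node 4→12  emit P3@[0:1]
i=2 'b': node 12→2 (via fail)
i=3 'b': node 2→3  emit P0@[1:3]
i=4 'a': node 3→13 (via fail)
i=5 'a': node 13→5 (via fail)  emit P1@[4:5]
i=6 'c': node 5→22  emit P5@[6:6],P7@[4:6]
i=7 'b': node 22→19 (via fail)
i=8 'b': node 19→20
i=9 'c': node 20→21  emit P5@[9:9],P6@[5:9]
i=10 'a': node 21→7 (via fail)
i=11 'c': node 7→18 (via fail)  emit P5@[11:11]
i=12 'b': node 18→19
i=13 'b': node 19→20
i=14 'c': node 20→21  emit P5@[14:14],P6@[10:14]
i=15 'c': node 21→6 (via fail)  emit P5@[15:15]
i=16 'c': node 6→6 (via fail)  emit P5@[16:16]
i=17 'b': node 6→1 (via fail)
i=18 'b': node 1→2
i=19 'c': node 2→6 (via fail)  emit P5@[19:19]
i=20 'a': node 6→7
i=21 'c': node 7→18 (via fail)  emit P5@[21:21]
i=22 'c': node 18→6 (via fail)  emit P5@[22:22]
i=23 'a': node 6→7
i=24 'b': node 7→8  emit P3@[23:24]
i=25 'b': node 8→2 (via fail)
i=26 'c': node 2→6 (via fail)  emit P5@[26:26]
i=27 'b': node 6→1 (via fail)
i=28 'c': node 1→6 (via fail)  emit P5@[28:28]
i=29 'b': node 6→1 (via fail)
i=30 'b': node 1→2
i=31 'a': node 2→13 (via fail)
i=32 'c': node 13→14  emit P5@[32:32]
i=33 'b': node 14→19 (via fail)
i=34 'b': node 19→20
i=35 'c': node 20→21  emit P5@[35:35],P6@[31:35]
i=36 'a': node 21→7 (via fail)
i=37 'a': node 7→5 (via fail)  emit P1@[36:37]
i=38 'c': node 5→22  emit P5@[38:38],P7@[36:38]
i=39 'a': node 22→7 (via fail)
i=40 'c': node 7→18 (via fail)  emit P5@[40:40]
i=41 'a': node 18→7 (via fail)
i=42 'c': node 7→18 (via fail)  emit P5@[42:42]
i=43 'a': node 18→7 (via fail)
i=44 'b': node 7→8  emit P3@[43:44]
i=45 'a': node 8→9
i=46 'a': node 9→10  emit P1@[45:46]
i=47 'c': node 10→11  emit P2@[42:47],P5@[47:47],P7@[45:47]
i=48 'b': node 11→19 (via fail)
i=49 'b': node 19→20
i=50 'a': node 20→13 (via fail)
i=51 'a': node 13→5 (via fail)  emit P1@[50:51]
i=52 'a': node 5→5 (via fail)  emit P1@[51:52]
i=53 'a': node 5→5 (via fail)  emit P1@[52:53]
i=54 'b': node 5→12 (via fail)  emit P3@[53:54]
i=55 'b': node 12→2 (via fail)
i=56 'b': node 2→3  emit P0@[54:56]
i=57 'c': node 3→6 (via fail)  emit P5@[57:57]
i=58 'a': node 6→7
i=59 'a': node 7→5 (via fail)  emit P1@[58:59]
i=60 'b': node 5→12 (via fail)  emit P3@[59:60]
i=61 'c': node 12→6 (via fail)  emit P5@[61:61]
i=62 'b': node 6→1 (via fail)
i=63 'b': node 1→2
i=64 'b': node 2→3  emit P0@[62:64]
i=65 'a': node 3→13 (via fail)
i=66 'a': node 13→5 (via fail)  emit P1@[65:66]
i=67 'b': node 5→12 (via fail)  emit P3@[66:67]
i=68 'a': node 12→13 (via fail)
i=69 'a': node 13→5 (via fail)  emit P1@[68:69]
i=70 'a': node 5→5 (via fail)  emit P1@[69:70]
i=71 'c': node 5→22  emit P5@[71:71],P7@[69:71]
i=72 'a': node 22→7 (via fail)

Result: [[1,3],[3,0],[5,1],[6,5],[6,7],[9,5],[9,6],[11,5],[14,5],[14,6],[15,5],[16,5],[19,5],[21,5],[22,5],[24,3],[26,5],[28,5],[32,5],[35,5],[35,6],[37,1],[38,5],[38,7],[40,5],[42,5],[44,3],[46,1],[47,2],[47,5],[47,7],[51,1],[52,1],[53,1],[54,3],[56,0],[57,5],[59,1],[60,3],[61,5],[64,0],[66,1],[67,3],[69,1],[70,1],[71,5],[71,7]]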